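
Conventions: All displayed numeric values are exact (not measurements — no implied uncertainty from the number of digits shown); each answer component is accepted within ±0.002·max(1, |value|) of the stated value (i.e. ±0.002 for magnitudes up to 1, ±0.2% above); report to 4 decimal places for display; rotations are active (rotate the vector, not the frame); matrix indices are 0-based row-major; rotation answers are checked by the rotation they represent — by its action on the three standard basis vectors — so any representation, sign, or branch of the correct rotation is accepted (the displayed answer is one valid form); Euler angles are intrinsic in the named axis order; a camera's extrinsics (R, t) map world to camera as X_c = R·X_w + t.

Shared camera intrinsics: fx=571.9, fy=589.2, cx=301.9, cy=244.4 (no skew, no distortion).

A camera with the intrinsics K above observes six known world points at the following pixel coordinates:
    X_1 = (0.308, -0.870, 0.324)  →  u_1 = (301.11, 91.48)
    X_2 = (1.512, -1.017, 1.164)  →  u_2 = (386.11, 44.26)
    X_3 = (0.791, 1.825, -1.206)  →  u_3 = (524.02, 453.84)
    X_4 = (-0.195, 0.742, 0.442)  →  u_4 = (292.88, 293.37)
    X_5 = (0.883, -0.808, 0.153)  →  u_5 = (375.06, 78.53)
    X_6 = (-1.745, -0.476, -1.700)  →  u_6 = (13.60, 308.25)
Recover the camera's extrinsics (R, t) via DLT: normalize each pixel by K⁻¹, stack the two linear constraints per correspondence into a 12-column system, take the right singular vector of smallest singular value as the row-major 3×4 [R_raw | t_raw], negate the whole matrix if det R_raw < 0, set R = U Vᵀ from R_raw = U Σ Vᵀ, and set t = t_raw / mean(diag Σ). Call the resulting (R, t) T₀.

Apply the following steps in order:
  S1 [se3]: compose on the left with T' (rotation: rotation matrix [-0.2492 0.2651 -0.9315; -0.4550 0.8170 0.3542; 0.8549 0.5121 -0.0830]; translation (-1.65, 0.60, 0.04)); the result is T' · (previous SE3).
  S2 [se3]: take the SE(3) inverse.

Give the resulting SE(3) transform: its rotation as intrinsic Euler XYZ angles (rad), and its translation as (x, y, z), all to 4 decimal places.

source (pnp_recover): camera pose = R=[0.9222 0.2626 -0.2837; -0.3274 0.9209 -0.2117; 0.2057 0.2881 0.9353], t=(0.0300, -0.2300, 4.5099)
after S1 (compose_se3): R=[-0.5082 -0.0897 -0.8566; -0.6142 0.7349 0.2874; 0.6037 0.6722 -0.4286], t=(-5.9193, 1.9960, -0.4264)
after S2 (invert_se3): R=[-0.5082 -0.6142 0.6037; -0.0897 0.7349 0.6722; -0.8566 0.2874 -0.4286], t=(-1.5245, -1.7112, -5.8268)

rotation (euler_xyz) = (-2.1384, 0.6482, 2.2620), translation = (-1.5245, -1.7112, -5.8268)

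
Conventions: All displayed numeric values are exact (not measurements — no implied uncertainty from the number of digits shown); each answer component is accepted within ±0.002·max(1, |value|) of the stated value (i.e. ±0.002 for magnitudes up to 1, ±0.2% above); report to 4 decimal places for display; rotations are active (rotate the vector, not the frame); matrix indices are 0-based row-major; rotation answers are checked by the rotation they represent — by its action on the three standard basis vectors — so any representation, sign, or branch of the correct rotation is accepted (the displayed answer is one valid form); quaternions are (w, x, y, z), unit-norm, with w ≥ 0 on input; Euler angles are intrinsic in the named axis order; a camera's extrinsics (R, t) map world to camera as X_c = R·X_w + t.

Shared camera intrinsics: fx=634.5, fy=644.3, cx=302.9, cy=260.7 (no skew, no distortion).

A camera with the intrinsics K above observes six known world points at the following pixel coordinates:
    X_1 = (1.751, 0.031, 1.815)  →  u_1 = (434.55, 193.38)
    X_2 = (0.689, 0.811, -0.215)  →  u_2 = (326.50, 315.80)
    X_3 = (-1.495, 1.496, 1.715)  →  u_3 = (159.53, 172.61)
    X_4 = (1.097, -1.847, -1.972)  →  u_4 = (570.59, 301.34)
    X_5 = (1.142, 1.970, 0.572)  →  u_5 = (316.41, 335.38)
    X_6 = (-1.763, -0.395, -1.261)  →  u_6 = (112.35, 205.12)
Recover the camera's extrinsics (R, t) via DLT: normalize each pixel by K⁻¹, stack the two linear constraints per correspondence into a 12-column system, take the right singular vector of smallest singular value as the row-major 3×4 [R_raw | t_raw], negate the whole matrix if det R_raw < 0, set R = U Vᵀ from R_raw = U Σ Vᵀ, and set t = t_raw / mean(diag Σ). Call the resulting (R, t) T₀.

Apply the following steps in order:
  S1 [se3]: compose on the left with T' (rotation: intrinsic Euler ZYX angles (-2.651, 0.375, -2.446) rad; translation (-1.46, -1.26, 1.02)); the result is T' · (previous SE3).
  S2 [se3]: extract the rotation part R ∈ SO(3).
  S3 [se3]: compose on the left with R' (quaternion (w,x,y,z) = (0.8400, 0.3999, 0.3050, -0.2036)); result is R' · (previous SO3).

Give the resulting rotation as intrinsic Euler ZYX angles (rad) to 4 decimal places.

source (pnp_recover): camera pose = R=[0.8833 -0.4632 0.0723; 0.3856 0.6302 -0.6739; 0.2666 0.6232 0.7352], t=(0.0400, -0.3300, 6.3896)
after S1 (compose_se3): R=[-0.6380 0.6254 0.4492; -0.1989 0.4297 -0.8808; -0.7439 -0.6513 -0.1498], t=(2.0721, -4.3027, -3.3621)
after S2 (rot_of_se3): [-0.6380 0.6254 0.4492; -0.1989 0.4297 -0.8808; -0.7439 -0.6513 -0.1498]
after S3 (compose_so3): [-0.8430 0.4814 -0.2401; 0.5360 0.7137 -0.4509; -0.0456 -0.5088 -0.8597]

rotation (euler_zyx) = (2.5753, 0.0457, -2.6072)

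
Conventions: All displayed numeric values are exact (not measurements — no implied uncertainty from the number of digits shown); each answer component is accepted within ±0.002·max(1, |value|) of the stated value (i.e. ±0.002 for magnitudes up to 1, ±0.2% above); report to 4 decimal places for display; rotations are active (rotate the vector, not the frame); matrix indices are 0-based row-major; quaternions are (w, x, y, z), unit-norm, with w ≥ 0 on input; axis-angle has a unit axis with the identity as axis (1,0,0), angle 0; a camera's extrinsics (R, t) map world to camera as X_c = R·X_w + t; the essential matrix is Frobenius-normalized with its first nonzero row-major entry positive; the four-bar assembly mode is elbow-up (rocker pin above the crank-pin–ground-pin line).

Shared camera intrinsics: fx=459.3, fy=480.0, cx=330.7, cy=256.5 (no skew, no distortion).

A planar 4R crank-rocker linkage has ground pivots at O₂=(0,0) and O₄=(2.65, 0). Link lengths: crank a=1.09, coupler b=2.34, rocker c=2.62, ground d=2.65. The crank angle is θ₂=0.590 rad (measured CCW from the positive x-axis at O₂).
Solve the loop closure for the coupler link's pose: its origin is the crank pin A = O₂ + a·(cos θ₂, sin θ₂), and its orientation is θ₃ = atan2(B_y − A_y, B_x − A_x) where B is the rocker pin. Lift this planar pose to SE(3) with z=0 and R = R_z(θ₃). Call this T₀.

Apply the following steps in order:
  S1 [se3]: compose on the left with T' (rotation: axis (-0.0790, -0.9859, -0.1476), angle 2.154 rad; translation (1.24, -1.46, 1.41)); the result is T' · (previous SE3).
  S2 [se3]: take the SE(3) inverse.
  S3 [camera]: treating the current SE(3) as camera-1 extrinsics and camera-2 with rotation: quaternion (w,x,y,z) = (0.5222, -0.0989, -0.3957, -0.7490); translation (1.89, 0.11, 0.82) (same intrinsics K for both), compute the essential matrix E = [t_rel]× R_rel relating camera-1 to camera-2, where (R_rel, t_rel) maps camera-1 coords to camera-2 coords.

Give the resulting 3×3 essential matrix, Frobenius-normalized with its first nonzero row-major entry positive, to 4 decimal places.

matrix = [0.0031 0.6352 -0.3085; 0.3364 0.2193 0.4918; -0.1654 -0.1444 -0.2237]

source (fourbar_fk): coupler pose = R=[0.5402 -0.8415 0.0000; 0.8415 0.5402 0.0000; 0.0000 0.0000 1.0000], t=(0.9057, 0.6064, 0.0000)
after S1 (compose_se3): R=[-0.0870 0.5871 -0.8048; 0.8037 0.5188 0.2916; 0.5887 -0.6214 -0.5169], t=(0.8979, -0.8821, 2.2686)
after S2 (invert_se3): R=[-0.0870 0.8037 0.5887; 0.5871 0.5188 -0.6214; -0.8048 0.2916 -0.5169], t=(-0.5485, 1.3402, 2.1526)
after S3 (essential): [0.0031 0.6352 -0.3085; 0.3364 0.2193 0.4918; -0.1654 -0.1444 -0.2237]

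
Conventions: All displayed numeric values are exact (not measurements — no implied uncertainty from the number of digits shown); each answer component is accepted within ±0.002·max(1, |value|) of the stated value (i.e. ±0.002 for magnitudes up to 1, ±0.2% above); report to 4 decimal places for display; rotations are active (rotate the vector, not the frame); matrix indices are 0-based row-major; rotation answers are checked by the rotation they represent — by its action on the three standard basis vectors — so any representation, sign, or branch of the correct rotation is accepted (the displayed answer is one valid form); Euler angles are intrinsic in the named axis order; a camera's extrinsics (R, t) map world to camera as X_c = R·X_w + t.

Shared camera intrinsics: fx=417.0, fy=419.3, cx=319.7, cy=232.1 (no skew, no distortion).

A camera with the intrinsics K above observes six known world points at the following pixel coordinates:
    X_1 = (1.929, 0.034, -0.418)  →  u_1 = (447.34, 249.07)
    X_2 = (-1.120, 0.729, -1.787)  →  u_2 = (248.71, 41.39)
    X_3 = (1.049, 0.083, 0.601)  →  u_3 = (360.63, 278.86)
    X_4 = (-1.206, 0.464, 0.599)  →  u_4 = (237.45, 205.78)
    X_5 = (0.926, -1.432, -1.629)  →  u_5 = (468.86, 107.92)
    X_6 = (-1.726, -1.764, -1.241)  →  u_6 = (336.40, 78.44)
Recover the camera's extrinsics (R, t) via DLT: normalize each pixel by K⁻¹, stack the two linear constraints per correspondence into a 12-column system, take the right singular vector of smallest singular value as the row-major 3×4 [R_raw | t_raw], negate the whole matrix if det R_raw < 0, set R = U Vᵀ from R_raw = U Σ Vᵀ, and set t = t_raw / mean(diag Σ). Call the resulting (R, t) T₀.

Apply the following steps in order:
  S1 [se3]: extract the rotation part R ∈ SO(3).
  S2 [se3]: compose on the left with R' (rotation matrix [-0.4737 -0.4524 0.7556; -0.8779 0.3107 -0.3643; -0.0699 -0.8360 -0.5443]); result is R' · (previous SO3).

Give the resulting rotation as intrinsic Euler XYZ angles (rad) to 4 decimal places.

rotation (euler_xyz) = (-2.8579, 0.0992, 2.8327)

source (pnp_recover): camera pose = R=[0.6944 -0.6836 -0.2246; 0.4932 0.2249 0.8403; -0.5240 -0.6943 0.4933], t=(0.0100, -0.4200, 5.8801)
after S1 (rot_of_se3): [0.6944 -0.6836 -0.2246; 0.4932 0.2249 0.8403; -0.5240 -0.6943 0.4933]
after S2 (compose_so3): [-0.9480 -0.3025 0.0990; -0.2655 0.9230 0.2785; -0.1757 0.2378 -0.9553]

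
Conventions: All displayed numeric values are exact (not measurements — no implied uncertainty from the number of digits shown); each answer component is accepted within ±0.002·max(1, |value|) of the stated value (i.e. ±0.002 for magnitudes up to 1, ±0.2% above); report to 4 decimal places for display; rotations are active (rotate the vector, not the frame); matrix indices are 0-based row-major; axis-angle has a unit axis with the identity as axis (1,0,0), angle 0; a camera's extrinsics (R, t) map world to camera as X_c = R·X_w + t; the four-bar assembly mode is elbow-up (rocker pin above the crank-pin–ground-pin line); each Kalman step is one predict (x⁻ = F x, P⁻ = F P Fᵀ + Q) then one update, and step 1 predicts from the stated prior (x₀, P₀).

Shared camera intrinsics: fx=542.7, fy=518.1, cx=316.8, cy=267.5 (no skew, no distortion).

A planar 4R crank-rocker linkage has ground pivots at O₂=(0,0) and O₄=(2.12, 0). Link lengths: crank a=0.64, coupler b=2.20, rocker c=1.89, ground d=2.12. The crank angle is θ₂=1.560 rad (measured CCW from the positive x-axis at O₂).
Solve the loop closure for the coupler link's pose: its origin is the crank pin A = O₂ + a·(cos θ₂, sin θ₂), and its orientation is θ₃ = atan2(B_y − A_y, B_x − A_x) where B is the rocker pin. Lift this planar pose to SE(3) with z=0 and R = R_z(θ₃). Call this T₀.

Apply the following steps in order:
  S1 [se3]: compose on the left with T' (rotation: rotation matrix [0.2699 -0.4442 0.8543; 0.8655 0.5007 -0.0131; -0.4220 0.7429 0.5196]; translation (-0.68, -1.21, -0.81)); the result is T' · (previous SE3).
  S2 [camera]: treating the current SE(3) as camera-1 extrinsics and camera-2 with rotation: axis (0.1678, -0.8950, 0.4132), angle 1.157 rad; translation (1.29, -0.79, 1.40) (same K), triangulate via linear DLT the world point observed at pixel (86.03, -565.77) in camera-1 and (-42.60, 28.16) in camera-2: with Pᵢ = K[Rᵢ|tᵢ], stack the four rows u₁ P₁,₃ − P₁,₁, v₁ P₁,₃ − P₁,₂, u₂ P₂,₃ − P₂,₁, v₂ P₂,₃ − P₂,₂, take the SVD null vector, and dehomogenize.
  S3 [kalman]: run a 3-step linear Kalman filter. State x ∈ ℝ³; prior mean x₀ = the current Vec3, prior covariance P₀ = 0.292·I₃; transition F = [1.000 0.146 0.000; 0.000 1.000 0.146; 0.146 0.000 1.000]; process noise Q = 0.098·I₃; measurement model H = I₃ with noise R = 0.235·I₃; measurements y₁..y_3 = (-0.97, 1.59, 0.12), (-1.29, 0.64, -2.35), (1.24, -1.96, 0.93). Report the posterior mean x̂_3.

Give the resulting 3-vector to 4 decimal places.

source (fourbar_fk): coupler pose = R=[0.8297 -0.5582 0.0000; 0.5582 0.8297 0.0000; 0.0000 0.0000 1.0000], t=(0.0069, 0.6400, 0.0000)
after S1 (compose_se3): R=[-0.0240 -0.5192 0.8543; 0.9976 -0.0676 -0.0131; 0.0646 0.8520 0.5196], t=(-0.9624, -0.8836, -0.3375)
after S2 (triangulate): (-1.0613, 1.2276, 1.2111)
after S3 (kf_track): (0.0825, -0.3936, -0.2074)

result = (0.0825, -0.3936, -0.2074)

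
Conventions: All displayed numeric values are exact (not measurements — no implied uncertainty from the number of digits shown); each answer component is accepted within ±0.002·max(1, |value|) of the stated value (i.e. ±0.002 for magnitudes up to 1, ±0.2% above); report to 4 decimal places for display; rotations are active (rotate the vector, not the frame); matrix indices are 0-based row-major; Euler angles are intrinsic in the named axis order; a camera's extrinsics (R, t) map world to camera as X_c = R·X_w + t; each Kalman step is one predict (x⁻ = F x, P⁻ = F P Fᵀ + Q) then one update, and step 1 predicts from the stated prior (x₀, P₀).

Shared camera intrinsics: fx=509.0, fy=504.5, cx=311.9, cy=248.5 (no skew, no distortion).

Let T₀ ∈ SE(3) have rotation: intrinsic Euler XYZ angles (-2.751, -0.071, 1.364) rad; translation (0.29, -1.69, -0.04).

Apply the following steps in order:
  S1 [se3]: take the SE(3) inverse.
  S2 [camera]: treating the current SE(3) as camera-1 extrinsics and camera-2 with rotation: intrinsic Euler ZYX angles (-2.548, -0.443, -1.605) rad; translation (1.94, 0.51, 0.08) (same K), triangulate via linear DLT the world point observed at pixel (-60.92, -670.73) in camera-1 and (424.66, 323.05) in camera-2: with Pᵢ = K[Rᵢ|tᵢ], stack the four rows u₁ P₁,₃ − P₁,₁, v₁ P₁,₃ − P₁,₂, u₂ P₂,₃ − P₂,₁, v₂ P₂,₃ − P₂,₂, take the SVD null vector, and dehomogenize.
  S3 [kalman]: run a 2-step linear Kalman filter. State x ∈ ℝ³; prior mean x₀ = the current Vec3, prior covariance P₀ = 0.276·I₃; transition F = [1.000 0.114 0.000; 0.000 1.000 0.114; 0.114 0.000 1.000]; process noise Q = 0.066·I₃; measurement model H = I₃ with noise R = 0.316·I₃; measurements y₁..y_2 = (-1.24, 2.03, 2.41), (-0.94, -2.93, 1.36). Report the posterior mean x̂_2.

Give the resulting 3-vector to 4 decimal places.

result = (-0.2271, -0.6781, 1.0451)

after S1 (invert_se3): R=[0.2048 -0.8994 -0.3861; -0.9762 -0.2163 -0.0140; -0.0709 0.3798 -0.9224], t=(-1.5949, -0.0830, 0.6255)
after S2 (triangulate): (1.8851, -0.2230, -0.6688)
after S3 (kf_track): (-0.2271, -0.6781, 1.0451)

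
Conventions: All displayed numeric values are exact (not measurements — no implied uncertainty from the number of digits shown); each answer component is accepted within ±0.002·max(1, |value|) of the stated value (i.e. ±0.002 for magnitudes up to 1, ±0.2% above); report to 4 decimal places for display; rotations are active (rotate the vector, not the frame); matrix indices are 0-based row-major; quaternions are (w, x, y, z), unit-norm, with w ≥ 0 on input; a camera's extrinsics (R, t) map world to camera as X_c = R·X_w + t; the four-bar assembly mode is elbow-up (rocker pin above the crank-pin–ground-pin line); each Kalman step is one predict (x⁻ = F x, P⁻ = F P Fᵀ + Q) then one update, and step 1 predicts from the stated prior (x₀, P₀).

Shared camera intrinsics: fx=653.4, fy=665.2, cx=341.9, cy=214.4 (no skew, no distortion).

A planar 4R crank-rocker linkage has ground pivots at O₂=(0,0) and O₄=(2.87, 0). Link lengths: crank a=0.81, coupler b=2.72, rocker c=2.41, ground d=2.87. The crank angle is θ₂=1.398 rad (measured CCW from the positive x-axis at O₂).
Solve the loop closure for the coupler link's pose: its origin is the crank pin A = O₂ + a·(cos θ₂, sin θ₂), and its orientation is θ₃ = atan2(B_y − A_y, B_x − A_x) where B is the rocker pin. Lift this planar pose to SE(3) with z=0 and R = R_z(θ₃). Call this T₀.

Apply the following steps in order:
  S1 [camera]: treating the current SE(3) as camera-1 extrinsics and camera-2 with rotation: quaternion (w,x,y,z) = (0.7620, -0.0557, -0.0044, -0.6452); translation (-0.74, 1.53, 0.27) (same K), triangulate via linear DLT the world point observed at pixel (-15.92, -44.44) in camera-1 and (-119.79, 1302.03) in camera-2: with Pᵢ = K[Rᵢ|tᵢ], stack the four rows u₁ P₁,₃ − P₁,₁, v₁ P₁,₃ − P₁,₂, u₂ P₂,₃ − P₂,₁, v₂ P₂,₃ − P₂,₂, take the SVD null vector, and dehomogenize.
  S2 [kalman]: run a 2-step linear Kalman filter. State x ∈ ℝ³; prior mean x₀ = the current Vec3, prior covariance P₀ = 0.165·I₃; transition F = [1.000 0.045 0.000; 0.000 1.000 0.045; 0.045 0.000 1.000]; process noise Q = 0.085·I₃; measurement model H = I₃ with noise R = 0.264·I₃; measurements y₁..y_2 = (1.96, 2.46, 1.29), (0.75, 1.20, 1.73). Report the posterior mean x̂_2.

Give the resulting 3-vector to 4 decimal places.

source (fourbar_fk): coupler pose = R=[0.8194 -0.5732 0.0000; 0.5732 0.8194 0.0000; 0.0000 0.0000 1.0000], t=(0.1393, 0.7979, 0.0000)
after S1 (triangulate): (-1.8966, -0.5837, 1.9725)
after S2 (kf_track): (0.3525, 1.1191, 1.6913)

result = (0.3525, 1.1191, 1.6913)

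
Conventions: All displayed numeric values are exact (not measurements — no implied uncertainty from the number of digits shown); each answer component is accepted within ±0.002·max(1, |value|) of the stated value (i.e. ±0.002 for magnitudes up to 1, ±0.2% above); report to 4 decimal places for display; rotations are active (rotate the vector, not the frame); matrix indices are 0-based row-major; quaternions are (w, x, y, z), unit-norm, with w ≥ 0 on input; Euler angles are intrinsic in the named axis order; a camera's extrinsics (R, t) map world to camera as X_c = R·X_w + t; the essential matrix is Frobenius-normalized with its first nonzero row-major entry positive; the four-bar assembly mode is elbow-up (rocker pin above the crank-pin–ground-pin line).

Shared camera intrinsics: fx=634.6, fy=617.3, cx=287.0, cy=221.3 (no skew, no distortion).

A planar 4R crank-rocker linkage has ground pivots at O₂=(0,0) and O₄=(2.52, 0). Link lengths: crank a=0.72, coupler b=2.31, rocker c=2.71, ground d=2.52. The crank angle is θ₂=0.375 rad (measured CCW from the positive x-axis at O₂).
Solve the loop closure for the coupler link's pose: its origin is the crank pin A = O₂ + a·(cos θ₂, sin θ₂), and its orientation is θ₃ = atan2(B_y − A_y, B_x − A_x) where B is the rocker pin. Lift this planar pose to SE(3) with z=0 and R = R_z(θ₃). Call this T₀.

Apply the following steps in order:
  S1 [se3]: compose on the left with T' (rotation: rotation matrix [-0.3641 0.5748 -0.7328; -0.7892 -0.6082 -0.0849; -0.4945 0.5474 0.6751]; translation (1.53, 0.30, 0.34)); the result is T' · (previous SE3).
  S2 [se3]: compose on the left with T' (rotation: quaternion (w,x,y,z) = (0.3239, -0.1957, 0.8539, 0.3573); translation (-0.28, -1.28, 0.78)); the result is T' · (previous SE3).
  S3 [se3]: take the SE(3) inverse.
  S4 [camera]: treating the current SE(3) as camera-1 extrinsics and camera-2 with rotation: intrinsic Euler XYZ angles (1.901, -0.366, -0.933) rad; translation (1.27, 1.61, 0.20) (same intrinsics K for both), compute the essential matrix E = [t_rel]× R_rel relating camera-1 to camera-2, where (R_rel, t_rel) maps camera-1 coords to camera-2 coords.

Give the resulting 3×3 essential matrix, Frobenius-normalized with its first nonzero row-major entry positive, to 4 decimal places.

source (fourbar_fk): coupler pose = R=[0.3092 -0.9510 0.0000; 0.9510 0.3092 0.0000; 0.0000 0.0000 1.0000], t=(0.6700, 0.2637, 0.0000)
after S1 (compose_se3): R=[0.4340 0.5240 -0.7328; -0.8224 0.5625 -0.0849; 0.3677 0.6395 0.6751], t=(1.4376, -0.3891, 0.1531)
after S2 (compose_se3): R=[0.3075 -0.4278 0.8500; -0.3231 0.7933 0.5161; -0.8950 -0.4333 0.1057], t=(-1.0225, -1.5749, -0.4863)
after S3 (invert_se3): R=[0.3075 -0.3231 -0.8950; -0.4278 0.7933 -0.4333; 0.8500 0.5161 0.1057], t=(-0.6297, 0.6012, 1.7333)
after S4 (essential): [0.2056 -0.5965 0.3096; -0.0183 -0.1267 -0.0569; 0.2475 0.3542 0.5475]

matrix = [0.2056 -0.5965 0.3096; -0.0183 -0.1267 -0.0569; 0.2475 0.3542 0.5475]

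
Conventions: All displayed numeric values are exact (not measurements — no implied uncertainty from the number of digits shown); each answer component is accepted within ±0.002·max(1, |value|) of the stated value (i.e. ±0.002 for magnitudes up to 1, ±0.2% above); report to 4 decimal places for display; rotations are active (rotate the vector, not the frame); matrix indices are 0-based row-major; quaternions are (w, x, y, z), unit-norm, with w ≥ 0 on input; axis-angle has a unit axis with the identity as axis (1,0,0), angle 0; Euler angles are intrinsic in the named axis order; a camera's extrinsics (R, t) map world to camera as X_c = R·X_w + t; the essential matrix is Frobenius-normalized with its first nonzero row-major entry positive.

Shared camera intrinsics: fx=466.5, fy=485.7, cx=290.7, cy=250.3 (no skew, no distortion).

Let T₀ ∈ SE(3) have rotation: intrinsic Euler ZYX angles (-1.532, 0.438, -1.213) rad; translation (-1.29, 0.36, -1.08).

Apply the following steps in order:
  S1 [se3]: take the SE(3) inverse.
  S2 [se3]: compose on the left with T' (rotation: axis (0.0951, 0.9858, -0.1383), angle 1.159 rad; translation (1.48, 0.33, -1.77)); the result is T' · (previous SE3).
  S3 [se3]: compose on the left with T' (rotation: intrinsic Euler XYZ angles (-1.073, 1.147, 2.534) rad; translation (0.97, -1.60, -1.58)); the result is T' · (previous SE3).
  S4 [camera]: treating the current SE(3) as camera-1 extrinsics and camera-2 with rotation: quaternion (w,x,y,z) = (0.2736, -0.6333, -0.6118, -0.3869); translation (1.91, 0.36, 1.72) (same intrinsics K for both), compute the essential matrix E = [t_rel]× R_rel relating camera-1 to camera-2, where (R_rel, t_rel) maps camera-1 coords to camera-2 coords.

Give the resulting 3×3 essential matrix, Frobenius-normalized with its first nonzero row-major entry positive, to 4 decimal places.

matrix = [0.1185 0.3714 -0.1201; -0.4780 0.4728 0.1249; -0.4219 -0.3535 0.2509]

after S1 (invert_se3): R=[0.0351 -0.9049 -0.4241; 0.3345 0.4106 -0.8483; 0.9417 -0.1121 0.3172], t=(-0.0870, -0.6324, 1.5977)
after S2 (compose_se3): R=[0.9188 -0.3924 -0.0433; 0.1673 0.4864 -0.8576; 0.3575 0.7807 0.5125], t=(2.7598, -0.5554, -1.0363)
after S3 (compose_se3): R=[-0.0236 0.7299 0.6831; 0.9947 -0.0512 0.0890; 0.1000 0.6816 -0.7249], t=(-0.7760, 0.5564, -2.7203)
after S4 (essential): [0.1185 0.3714 -0.1201; -0.4780 0.4728 0.1249; -0.4219 -0.3535 0.2509]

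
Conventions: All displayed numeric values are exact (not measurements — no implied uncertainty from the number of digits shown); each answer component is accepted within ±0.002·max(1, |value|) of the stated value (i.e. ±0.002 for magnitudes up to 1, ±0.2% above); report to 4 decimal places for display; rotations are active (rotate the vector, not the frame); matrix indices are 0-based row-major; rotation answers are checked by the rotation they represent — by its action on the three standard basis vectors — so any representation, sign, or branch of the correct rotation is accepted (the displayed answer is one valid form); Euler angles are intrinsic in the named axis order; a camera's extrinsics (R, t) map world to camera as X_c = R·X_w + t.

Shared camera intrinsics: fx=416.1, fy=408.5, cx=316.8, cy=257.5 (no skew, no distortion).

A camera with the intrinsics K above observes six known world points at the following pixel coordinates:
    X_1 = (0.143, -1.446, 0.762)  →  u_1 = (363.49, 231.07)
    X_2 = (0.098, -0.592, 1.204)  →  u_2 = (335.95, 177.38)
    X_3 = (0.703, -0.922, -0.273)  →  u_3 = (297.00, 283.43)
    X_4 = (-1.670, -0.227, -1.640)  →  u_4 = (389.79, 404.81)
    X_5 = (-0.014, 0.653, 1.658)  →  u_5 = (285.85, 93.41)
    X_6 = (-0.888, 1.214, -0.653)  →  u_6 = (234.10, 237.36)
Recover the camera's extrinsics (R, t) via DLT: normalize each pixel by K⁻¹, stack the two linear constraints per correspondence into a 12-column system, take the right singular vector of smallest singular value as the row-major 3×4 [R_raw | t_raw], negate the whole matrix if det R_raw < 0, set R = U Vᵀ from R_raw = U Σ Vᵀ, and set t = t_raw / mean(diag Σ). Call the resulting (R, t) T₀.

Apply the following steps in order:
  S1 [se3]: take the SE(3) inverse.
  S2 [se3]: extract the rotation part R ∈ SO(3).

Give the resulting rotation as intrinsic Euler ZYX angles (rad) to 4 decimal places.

source (pnp_recover): camera pose = R=[-0.7071 -0.6672 0.2341; 0.0539 -0.3809 -0.9230; 0.7050 -0.6401 0.3054], t=(-0.3400, -0.2601, 5.0001)
after S1 (invert_se3): R=[-0.7071 0.0539 0.7050; -0.6672 -0.3809 -0.6401; 0.2341 -0.9230 0.3054], t=(-3.7516, 2.8745, -1.6873)
after S2 (rot_of_se3): [-0.7071 0.0539 0.7050; -0.6672 -0.3809 -0.6401; 0.2341 -0.9230 0.3054]

rotation (euler_zyx) = (-2.3852, -0.2362, -1.2513)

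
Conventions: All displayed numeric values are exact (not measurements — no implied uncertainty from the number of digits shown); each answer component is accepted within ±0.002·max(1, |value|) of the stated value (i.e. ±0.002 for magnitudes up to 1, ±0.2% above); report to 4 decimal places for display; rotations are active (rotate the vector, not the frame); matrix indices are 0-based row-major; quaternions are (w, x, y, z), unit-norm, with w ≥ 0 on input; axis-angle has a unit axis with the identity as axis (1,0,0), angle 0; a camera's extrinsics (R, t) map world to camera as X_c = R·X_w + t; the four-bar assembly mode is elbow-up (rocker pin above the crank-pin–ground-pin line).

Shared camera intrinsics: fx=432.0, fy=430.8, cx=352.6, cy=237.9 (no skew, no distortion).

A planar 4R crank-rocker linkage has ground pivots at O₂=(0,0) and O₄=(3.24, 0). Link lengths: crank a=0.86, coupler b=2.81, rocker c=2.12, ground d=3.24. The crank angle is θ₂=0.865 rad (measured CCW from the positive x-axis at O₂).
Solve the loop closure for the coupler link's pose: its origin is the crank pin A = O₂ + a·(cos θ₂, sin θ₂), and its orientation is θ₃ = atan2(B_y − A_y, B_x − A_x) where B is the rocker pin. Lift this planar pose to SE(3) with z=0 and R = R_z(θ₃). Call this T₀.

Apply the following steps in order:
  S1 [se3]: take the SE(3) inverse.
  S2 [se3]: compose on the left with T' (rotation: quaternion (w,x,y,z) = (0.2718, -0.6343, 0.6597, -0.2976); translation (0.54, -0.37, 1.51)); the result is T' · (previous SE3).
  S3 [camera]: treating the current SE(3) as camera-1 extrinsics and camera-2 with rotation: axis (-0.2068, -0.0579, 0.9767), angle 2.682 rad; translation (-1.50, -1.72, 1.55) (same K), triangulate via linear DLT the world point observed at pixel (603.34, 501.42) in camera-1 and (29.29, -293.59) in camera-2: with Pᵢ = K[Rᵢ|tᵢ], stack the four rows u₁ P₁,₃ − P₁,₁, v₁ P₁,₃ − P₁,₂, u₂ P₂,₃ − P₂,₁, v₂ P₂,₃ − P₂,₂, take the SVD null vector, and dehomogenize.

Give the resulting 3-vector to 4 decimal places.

result = (-0.4824, 0.4896, 0.3340)

source (fourbar_fk): coupler pose = R=[0.8571 -0.5152 0.0000; 0.5152 0.8571 0.0000; 0.0000 0.0000 1.0000], t=(0.5578, 0.6545, 0.0000)
after S1 (invert_se3): R=[0.8571 0.5152 0.0000; -0.5152 0.8571 0.0000; 0.0000 0.0000 1.0000], t=(-0.8153, -0.2736, 0.0000)
after S2 (compose_se3): R=[0.3071 -0.6031 0.7362; -0.8653 -0.4989 -0.0478; 0.3962 -0.6223 -0.6751], t=(0.7635, 0.4393, 1.6963)
after S3 (triangulate): (-0.4824, 0.4896, 0.3340)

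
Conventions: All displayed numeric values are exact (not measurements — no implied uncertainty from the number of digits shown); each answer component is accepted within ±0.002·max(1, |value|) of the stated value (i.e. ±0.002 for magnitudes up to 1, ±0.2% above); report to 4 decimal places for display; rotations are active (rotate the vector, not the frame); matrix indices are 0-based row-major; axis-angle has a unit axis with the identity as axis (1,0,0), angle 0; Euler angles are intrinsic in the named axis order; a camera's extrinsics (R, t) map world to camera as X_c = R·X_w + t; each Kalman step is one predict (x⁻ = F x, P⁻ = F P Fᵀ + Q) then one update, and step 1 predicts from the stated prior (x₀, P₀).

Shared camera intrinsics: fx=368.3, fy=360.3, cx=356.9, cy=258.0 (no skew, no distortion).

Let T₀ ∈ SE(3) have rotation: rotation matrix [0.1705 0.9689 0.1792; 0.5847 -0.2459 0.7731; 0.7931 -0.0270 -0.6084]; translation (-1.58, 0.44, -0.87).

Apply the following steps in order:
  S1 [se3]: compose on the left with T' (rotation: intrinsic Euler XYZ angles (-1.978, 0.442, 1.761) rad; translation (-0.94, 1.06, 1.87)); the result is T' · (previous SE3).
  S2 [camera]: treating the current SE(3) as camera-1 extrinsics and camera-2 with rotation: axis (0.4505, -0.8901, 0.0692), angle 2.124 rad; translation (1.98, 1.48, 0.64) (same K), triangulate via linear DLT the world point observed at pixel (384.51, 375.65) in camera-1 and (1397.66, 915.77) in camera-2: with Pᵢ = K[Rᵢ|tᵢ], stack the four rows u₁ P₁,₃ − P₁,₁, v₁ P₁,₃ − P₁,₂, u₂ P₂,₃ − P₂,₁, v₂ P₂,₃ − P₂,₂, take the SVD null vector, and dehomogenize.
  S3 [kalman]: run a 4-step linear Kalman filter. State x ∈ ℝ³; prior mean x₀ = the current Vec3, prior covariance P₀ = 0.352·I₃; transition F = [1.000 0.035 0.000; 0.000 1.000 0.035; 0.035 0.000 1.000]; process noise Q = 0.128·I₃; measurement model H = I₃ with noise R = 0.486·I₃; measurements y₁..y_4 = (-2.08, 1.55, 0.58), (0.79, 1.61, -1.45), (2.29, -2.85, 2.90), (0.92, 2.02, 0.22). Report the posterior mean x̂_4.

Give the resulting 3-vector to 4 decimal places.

after S1 (compose_se3): R=[-0.2088 0.0411 -0.9771; 0.8739 -0.4405 -0.2053; -0.4389 -0.8968 0.0561], t=(-1.4327, 1.0377, 3.6599)
after S2 (triangulate): (-0.2694, -0.3086, -1.7254)
after S3 (kf_track): (0.8455, 0.5054, 0.4898)

result = (0.8455, 0.5054, 0.4898)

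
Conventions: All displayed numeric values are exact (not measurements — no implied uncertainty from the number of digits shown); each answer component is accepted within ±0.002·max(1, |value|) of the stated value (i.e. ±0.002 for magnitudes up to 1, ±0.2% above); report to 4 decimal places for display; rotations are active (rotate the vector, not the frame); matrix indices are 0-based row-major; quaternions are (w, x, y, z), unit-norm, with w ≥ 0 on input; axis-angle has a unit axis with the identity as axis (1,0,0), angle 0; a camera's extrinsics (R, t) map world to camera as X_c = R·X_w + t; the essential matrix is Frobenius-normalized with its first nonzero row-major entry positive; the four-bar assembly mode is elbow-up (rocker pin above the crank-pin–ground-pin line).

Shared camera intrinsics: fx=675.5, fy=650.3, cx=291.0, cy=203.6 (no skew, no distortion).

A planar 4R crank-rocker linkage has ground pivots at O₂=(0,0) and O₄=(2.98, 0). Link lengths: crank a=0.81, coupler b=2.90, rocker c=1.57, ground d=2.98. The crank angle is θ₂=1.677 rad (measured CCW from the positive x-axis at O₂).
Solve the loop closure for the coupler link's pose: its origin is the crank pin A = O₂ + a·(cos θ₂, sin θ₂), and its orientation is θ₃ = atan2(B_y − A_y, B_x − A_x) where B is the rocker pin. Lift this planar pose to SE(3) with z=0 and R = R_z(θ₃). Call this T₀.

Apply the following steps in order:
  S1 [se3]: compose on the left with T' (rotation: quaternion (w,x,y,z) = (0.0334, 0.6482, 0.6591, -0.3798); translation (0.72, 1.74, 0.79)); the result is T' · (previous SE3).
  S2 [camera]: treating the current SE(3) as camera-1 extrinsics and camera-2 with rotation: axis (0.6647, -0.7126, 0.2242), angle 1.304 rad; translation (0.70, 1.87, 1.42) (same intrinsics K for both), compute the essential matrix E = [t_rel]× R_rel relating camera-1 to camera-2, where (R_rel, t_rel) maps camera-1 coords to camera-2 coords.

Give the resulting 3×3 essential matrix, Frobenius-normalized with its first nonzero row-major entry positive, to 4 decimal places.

source (fourbar_fk): coupler pose = R=[0.9667 -0.2560 0.0000; 0.2560 0.9667 0.0000; 0.0000 0.0000 1.0000], t=(-0.0859, 0.8054, 0.0000)
after S1 (compose_se3): R=[0.0731 0.8909 -0.4484; 0.7685 -0.3369 -0.5440; -0.6357 -0.3048 -0.7093], t=(1.4422, 1.5650, 0.4677)
after S2 (essential): [0.4465 0.0134 0.3713; -0.0442 -0.6474 0.2381; 0.3323 0.1813 0.2035]

matrix = [0.4465 0.0134 0.3713; -0.0442 -0.6474 0.2381; 0.3323 0.1813 0.2035]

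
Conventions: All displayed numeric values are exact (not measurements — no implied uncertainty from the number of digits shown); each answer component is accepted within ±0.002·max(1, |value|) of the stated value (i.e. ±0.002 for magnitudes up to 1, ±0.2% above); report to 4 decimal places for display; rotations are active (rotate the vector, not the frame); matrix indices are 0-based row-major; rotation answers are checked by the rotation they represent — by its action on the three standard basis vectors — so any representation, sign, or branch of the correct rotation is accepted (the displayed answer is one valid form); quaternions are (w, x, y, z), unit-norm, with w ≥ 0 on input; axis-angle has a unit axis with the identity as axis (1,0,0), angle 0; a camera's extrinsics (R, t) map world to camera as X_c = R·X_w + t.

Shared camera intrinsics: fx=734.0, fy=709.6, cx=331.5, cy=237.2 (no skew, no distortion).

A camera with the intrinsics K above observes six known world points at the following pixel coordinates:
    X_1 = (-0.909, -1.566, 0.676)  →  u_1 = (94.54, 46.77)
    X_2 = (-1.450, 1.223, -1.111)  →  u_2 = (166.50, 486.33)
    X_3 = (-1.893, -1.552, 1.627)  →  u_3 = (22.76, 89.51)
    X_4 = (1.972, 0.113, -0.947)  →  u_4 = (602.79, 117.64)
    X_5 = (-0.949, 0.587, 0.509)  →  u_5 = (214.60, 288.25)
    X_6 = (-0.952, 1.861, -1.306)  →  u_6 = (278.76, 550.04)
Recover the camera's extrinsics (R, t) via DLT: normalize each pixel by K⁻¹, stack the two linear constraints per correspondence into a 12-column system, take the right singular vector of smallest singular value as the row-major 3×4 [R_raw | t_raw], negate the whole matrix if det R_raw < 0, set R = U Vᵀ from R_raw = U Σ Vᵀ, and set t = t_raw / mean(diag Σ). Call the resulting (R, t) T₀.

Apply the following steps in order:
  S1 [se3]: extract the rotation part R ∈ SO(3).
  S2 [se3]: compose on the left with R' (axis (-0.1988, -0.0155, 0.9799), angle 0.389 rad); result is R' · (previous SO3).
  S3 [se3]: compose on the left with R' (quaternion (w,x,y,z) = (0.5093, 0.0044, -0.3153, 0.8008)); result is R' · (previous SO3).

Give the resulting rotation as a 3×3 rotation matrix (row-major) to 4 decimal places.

source (pnp_recover): camera pose = R=[0.9134 0.4019 -0.0650; -0.4027 0.8687 -0.2883; -0.0594 0.2895 0.9553], t=(-0.3000, -0.3100, 5.3396)
after S1 (rot_of_se3): [0.9134 0.4019 -0.0650; -0.4027 0.8687 -0.2883; -0.0594 0.2895 0.9553]
after S2 (compose_so3): [0.9986 0.0445 0.0272; -0.0374 0.9748 -0.2199; -0.0363 0.2186 0.9751]
after S3 (compose_so3): [-0.4386 -0.8878 -0.1394; 0.8408 -0.3506 -0.4125; 0.3174 -0.2981 0.9002]

rotation (matrix) = ((-0.4386, -0.8878, -0.1394), (0.8408, -0.3506, -0.4125), (0.3174, -0.2981, 0.9002))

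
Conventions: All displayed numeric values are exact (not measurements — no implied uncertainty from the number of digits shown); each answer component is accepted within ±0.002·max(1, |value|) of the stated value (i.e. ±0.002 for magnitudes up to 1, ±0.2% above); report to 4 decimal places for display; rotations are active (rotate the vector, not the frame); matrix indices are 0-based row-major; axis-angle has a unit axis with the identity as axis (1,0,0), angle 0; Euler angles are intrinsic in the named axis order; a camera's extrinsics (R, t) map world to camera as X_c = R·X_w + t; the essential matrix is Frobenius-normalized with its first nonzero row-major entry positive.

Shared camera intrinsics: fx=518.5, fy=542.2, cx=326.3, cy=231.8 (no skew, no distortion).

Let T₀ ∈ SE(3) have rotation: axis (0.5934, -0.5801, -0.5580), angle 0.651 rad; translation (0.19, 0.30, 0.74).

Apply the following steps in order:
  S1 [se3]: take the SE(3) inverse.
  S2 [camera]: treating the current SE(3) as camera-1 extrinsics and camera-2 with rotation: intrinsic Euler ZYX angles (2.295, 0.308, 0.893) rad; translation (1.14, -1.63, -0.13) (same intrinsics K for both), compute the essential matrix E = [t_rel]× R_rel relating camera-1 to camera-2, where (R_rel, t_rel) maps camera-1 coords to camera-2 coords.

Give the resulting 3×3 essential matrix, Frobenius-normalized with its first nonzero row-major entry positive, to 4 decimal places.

after S1 (invert_se3): R=[0.8675 -0.4085 0.2838; 0.2677 0.8643 0.4258; -0.4193 -0.2934 0.8592], t=(-0.2523, -0.6252, -0.4681)
after S2 (essential): [0.0014 0.4278 0.2623; -0.1647 0.5106 0.0397; -0.3757 0.1044 -0.5538]

matrix = [0.0014 0.4278 0.2623; -0.1647 0.5106 0.0397; -0.3757 0.1044 -0.5538]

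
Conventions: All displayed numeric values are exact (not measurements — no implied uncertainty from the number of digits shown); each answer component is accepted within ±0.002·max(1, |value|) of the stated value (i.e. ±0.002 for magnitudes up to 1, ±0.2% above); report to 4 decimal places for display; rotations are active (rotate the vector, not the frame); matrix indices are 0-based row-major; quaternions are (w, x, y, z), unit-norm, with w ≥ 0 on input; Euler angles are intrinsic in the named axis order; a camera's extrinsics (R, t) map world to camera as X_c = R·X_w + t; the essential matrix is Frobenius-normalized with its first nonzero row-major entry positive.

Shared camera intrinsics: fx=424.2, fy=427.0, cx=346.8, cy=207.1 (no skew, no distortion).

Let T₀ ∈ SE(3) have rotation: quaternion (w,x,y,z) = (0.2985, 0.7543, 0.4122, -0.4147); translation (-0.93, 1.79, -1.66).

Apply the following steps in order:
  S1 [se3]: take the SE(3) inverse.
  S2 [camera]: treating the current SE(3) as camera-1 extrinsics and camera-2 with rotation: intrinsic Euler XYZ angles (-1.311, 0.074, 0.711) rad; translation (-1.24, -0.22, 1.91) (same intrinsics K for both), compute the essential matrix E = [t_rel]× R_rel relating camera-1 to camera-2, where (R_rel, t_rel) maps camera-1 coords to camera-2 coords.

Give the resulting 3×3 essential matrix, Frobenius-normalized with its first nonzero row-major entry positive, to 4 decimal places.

after S1 (invert_se3): R=[0.3162 0.3743 -0.8717; 0.8695 -0.4820 0.1084; -0.3795 -0.7922 -0.4778], t=(-1.8230, 1.8513, 0.2719)
after S2 (essential): [0.3120 0.0405 -0.0934; -0.4471 0.0345 0.4638; 0.4272 0.2290 0.4912]

matrix = [0.3120 0.0405 -0.0934; -0.4471 0.0345 0.4638; 0.4272 0.2290 0.4912]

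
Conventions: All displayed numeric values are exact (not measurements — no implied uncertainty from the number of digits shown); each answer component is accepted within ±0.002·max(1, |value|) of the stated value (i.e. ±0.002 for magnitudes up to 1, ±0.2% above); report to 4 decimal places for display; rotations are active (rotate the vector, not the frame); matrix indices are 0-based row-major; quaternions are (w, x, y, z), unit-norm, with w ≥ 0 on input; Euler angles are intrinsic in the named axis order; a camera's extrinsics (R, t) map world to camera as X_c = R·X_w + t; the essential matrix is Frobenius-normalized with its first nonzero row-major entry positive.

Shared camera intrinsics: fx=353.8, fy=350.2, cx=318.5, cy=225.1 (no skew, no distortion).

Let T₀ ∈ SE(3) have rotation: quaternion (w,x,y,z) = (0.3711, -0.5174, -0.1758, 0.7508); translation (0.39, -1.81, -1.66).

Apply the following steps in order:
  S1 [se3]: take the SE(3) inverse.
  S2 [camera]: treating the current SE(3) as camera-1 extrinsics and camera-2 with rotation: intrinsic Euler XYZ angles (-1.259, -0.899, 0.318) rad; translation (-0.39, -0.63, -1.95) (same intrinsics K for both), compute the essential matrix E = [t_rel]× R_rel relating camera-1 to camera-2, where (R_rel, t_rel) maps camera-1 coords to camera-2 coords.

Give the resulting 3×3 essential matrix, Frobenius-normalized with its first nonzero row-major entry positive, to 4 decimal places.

after S1 (invert_se3): R=[-0.1892 0.7391 -0.6464; -0.3753 -0.6628 -0.6480; -0.9074 0.1200 0.4028], t=(0.3386, -2.1289, 1.2398)
after S2 (essential): [0.3061 -0.3854 -0.0949; 0.3723 -0.3472 0.1414; -0.1276 -0.1665 -0.6523]

matrix = [0.3061 -0.3854 -0.0949; 0.3723 -0.3472 0.1414; -0.1276 -0.1665 -0.6523]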